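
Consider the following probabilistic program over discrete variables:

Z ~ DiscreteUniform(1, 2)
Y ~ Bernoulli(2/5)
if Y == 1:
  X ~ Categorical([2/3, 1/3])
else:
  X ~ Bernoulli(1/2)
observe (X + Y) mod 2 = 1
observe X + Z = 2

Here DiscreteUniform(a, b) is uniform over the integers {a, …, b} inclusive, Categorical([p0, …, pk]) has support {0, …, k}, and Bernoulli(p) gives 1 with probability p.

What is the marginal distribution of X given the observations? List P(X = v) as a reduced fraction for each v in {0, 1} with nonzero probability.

Enumerate traces; 2 have nonzero weight after conditioning:
  (Z=1, Y=0, X=1) weight 3/20
  (Z=2, Y=1, X=0) weight 2/15
Group by X:
  weight(X=0) = 2/15
  weight(X=1) = 3/20
Total weight = 2/15 + 3/20 = 17/60
P(X=0 | obs) = 2/15 / 17/60 = 8/17
P(X=1 | obs) = 3/20 / 17/60 = 9/17

P(X=0) = 8/17, P(X=1) = 9/17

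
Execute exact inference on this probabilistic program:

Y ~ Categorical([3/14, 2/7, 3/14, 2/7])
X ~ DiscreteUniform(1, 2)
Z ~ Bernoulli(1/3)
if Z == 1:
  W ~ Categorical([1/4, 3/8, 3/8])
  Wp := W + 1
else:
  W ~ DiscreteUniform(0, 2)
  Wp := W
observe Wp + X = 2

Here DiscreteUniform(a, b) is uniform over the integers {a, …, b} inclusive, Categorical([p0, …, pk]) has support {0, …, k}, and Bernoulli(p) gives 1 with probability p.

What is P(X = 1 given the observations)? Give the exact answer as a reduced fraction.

Enumerate traces; 12 have nonzero weight after conditioning:
  (Y=0, X=1, Z=0, W=1) weight 1/42
  (Y=0, X=1, Z=1, W=0) weight 1/112
  (Y=0, X=2, Z=0, W=0) weight 1/42
  (Y=1, X=1, Z=0, W=1) weight 2/63
  (Y=1, X=1, Z=1, W=0) weight 1/84
  (Y=1, X=2, Z=0, W=0) weight 2/63
  (Y=2, X=1, Z=0, W=1) weight 1/42
  (Y=2, X=1, Z=1, W=0) weight 1/112
  … 4 more
Group by X:
  weight(X=1) = 11/72
  weight(X=2) = 1/9
Total weight = 11/72 + 1/9 = 19/72
P(X=1 | obs) = 11/72 / 19/72 = 11/19
P(X=2 | obs) = 1/9 / 19/72 = 8/19

P(X = 1 | obs) = 11/19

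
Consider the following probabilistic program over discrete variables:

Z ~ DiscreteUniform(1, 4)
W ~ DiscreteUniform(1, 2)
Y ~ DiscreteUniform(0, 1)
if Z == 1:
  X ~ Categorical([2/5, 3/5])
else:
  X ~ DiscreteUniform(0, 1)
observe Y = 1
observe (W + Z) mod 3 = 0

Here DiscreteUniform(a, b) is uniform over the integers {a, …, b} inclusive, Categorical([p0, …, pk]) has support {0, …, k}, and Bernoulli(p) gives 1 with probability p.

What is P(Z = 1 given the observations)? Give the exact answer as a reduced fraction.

Enumerate traces; 6 have nonzero weight after conditioning:
  (Z=1, W=2, Y=1, X=0) weight 1/40
  (Z=1, W=2, Y=1, X=1) weight 3/80
  (Z=2, W=1, Y=1, X=0) weight 1/32
  (Z=2, W=1, Y=1, X=1) weight 1/32
  (Z=4, W=2, Y=1, X=0) weight 1/32
  (Z=4, W=2, Y=1, X=1) weight 1/32
Group by Z:
  weight(Z=1) = 1/16
  weight(Z=2) = 1/16
  weight(Z=4) = 1/16
Total weight = 1/16 + 1/16 + 1/16 = 3/16
P(Z=1 | obs) = 1/16 / 3/16 = 1/3
P(Z=2 | obs) = 1/16 / 3/16 = 1/3
P(Z=4 | obs) = 1/16 / 3/16 = 1/3

P(Z = 1 | obs) = 1/3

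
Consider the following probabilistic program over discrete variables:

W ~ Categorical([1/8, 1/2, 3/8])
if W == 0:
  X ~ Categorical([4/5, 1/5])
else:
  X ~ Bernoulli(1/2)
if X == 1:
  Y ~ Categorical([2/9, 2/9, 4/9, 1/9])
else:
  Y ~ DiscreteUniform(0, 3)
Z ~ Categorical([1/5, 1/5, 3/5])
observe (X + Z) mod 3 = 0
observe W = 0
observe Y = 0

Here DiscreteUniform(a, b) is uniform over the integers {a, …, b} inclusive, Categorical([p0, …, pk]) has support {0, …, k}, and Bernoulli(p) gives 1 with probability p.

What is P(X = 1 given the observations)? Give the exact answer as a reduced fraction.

P(X = 1 | obs) = 2/5

Enumerate traces; 2 have nonzero weight after conditioning:
  (W=0, X=0, Y=0, Z=0) weight 1/200
  (W=0, X=1, Y=0, Z=2) weight 1/300
Group by X:
  weight(X=0) = 1/200
  weight(X=1) = 1/300
Total weight = 1/200 + 1/300 = 1/120
P(X=0 | obs) = 1/200 / 1/120 = 3/5
P(X=1 | obs) = 1/300 / 1/120 = 2/5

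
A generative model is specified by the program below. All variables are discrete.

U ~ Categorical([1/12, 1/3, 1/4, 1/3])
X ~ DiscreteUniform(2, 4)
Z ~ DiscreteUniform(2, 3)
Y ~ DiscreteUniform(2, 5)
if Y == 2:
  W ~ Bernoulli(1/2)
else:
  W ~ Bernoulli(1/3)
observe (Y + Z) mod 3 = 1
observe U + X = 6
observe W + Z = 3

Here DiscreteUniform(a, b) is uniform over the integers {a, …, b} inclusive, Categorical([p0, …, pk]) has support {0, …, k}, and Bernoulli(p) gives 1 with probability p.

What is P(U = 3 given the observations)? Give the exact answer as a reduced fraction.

P(U = 3 | obs) = 4/7

Enumerate traces; 6 have nonzero weight after conditioning:
  (U=2, X=4, Z=2, Y=2, W=1) weight 1/192
  (U=2, X=4, Z=2, Y=5, W=1) weight 1/288
  (U=2, X=4, Z=3, Y=4, W=0) weight 1/144
  (U=3, X=3, Z=2, Y=2, W=1) weight 1/144
  (U=3, X=3, Z=2, Y=5, W=1) weight 1/216
  (U=3, X=3, Z=3, Y=4, W=0) weight 1/108
Group by U:
  weight(U=2) = 1/64
  weight(U=3) = 1/48
Total weight = 1/64 + 1/48 = 7/192
P(U=2 | obs) = 1/64 / 7/192 = 3/7
P(U=3 | obs) = 1/48 / 7/192 = 4/7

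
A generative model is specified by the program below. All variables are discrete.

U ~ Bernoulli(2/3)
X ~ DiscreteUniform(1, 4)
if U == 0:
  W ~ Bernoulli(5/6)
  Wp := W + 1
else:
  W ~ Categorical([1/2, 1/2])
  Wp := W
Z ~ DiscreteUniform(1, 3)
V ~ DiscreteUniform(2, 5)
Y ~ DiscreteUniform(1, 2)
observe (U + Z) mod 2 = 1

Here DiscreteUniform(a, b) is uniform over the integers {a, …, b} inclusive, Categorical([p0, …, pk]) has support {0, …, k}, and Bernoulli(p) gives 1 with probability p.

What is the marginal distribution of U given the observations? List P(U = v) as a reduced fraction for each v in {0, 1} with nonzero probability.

P(U=0) = 1/2, P(U=1) = 1/2

Enumerate traces; 192 have nonzero weight after conditioning:
  (U=0, X=1, W=0, Z=1, V=2, Y=1) weight 1/1728
  (U=0, X=1, W=0, Z=1, V=2, Y=2) weight 1/1728
  (U=0, X=1, W=0, Z=1, V=3, Y=1) weight 1/1728
  (U=0, X=1, W=0, Z=1, V=3, Y=2) weight 1/1728
  (U=0, X=1, W=0, Z=1, V=4, Y=1) weight 1/1728
  (U=0, X=1, W=0, Z=1, V=4, Y=2) weight 1/1728
  (U=0, X=1, W=0, Z=1, V=5, Y=1) weight 1/1728
  (U=0, X=1, W=0, Z=1, V=5, Y=2) weight 1/1728
  (U=1, X=1, W=0, Z=2, V=2, Y=1) weight 1/288
  … 183 more
Group by U:
  weight(U=0) = 2/9
  weight(U=1) = 2/9
Total weight = 2/9 + 2/9 = 4/9
P(U=0 | obs) = 2/9 / 4/9 = 1/2
P(U=1 | obs) = 2/9 / 4/9 = 1/2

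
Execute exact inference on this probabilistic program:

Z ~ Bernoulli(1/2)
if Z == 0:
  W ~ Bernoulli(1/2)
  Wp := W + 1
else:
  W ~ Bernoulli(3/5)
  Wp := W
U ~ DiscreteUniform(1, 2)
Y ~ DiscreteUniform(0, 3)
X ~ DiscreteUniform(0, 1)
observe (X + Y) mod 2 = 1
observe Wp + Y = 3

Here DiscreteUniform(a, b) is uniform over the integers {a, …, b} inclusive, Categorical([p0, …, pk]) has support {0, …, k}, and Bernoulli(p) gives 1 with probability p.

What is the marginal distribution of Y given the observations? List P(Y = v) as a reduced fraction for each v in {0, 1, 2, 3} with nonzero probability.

P(Y=1) = 1/4, P(Y=2) = 11/20, P(Y=3) = 1/5

Enumerate traces; 8 have nonzero weight after conditioning:
  (Z=0, W=0, U=1, Y=2, X=1) weight 1/64
  (Z=0, W=0, U=2, Y=2, X=1) weight 1/64
  (Z=0, W=1, U=1, Y=1, X=0) weight 1/64
  (Z=0, W=1, U=2, Y=1, X=0) weight 1/64
  (Z=1, W=0, U=1, Y=3, X=0) weight 1/80
  (Z=1, W=0, U=2, Y=3, X=0) weight 1/80
  (Z=1, W=1, U=1, Y=2, X=1) weight 3/160
  (Z=1, W=1, U=2, Y=2, X=1) weight 3/160
Group by Y:
  weight(Y=1) = 1/32
  weight(Y=2) = 11/160
  weight(Y=3) = 1/40
Total weight = 1/32 + 11/160 + 1/40 = 1/8
P(Y=1 | obs) = 1/32 / 1/8 = 1/4
P(Y=2 | obs) = 11/160 / 1/8 = 11/20
P(Y=3 | obs) = 1/40 / 1/8 = 1/5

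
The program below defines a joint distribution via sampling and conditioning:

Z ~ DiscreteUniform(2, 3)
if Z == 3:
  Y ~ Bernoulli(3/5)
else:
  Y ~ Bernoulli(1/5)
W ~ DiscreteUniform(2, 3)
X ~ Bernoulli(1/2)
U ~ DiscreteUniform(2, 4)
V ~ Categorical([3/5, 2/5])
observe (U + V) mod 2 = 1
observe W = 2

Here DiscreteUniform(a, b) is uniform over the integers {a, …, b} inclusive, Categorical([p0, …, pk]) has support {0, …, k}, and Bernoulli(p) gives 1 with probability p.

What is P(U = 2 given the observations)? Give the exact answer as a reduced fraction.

P(U = 2 | obs) = 2/7

Enumerate traces; 24 have nonzero weight after conditioning:
  (Z=2, Y=0, W=2, X=0, U=2, V=1) weight 1/75
  (Z=2, Y=0, W=2, X=0, U=3, V=0) weight 1/50
  (Z=2, Y=0, W=2, X=0, U=4, V=1) weight 1/75
  (Z=2, Y=0, W=2, X=1, U=2, V=1) weight 1/75
  (Z=2, Y=0, W=2, X=1, U=3, V=0) weight 1/50
  (Z=2, Y=0, W=2, X=1, U=4, V=1) weight 1/75
  (Z=2, Y=1, W=2, X=0, U=2, V=1) weight 1/300
  (Z=2, Y=1, W=2, X=0, U=3, V=0) weight 1/200
  … 16 more
Group by U:
  weight(U=2) = 1/15
  weight(U=3) = 1/10
  weight(U=4) = 1/15
Total weight = 1/15 + 1/10 + 1/15 = 7/30
P(U=2 | obs) = 1/15 / 7/30 = 2/7
P(U=3 | obs) = 1/10 / 7/30 = 3/7
P(U=4 | obs) = 1/15 / 7/30 = 2/7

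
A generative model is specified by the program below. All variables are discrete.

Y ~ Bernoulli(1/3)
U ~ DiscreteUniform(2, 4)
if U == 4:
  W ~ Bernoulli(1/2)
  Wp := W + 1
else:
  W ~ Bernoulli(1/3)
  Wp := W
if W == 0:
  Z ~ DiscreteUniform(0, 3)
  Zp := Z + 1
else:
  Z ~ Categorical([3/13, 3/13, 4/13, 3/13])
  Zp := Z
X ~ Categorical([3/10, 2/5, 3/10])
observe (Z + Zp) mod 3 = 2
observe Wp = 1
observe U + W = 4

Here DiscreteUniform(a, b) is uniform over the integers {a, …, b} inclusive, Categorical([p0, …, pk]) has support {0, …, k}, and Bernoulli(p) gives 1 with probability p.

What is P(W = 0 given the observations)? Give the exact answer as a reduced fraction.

Enumerate traces; 12 have nonzero weight after conditioning:
  (Y=0, U=3, W=1, Z=1, X=0) weight 1/195
  (Y=0, U=3, W=1, Z=1, X=1) weight 4/585
  (Y=0, U=3, W=1, Z=1, X=2) weight 1/195
  (Y=0, U=4, W=0, Z=2, X=0) weight 1/120
  (Y=0, U=4, W=0, Z=2, X=1) weight 1/90
  (Y=0, U=4, W=0, Z=2, X=2) weight 1/120
  (Y=1, U=3, W=1, Z=1, X=0) weight 1/390
  (Y=1, U=3, W=1, Z=1, X=1) weight 2/585
  … 4 more
Group by W:
  weight(W=0) = 1/24
  weight(W=1) = 1/39
Total weight = 1/24 + 1/39 = 7/104
P(W=0 | obs) = 1/24 / 7/104 = 13/21
P(W=1 | obs) = 1/39 / 7/104 = 8/21

P(W = 0 | obs) = 13/21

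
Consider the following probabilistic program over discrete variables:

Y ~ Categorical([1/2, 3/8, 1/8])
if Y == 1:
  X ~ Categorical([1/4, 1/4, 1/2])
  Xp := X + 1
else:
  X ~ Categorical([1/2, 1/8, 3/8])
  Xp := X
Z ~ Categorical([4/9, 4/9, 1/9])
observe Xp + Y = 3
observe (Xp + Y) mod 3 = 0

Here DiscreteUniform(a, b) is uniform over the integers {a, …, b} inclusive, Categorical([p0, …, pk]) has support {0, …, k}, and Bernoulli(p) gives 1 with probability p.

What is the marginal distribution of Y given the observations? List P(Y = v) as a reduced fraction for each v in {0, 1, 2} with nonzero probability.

Enumerate traces; 6 have nonzero weight after conditioning:
  (Y=1, X=1, Z=0) weight 1/24
  (Y=1, X=1, Z=1) weight 1/24
  (Y=1, X=1, Z=2) weight 1/96
  (Y=2, X=1, Z=0) weight 1/144
  (Y=2, X=1, Z=1) weight 1/144
  (Y=2, X=1, Z=2) weight 1/576
Group by Y:
  weight(Y=1) = 3/32
  weight(Y=2) = 1/64
Total weight = 3/32 + 1/64 = 7/64
P(Y=1 | obs) = 3/32 / 7/64 = 6/7
P(Y=2 | obs) = 1/64 / 7/64 = 1/7

P(Y=1) = 6/7, P(Y=2) = 1/7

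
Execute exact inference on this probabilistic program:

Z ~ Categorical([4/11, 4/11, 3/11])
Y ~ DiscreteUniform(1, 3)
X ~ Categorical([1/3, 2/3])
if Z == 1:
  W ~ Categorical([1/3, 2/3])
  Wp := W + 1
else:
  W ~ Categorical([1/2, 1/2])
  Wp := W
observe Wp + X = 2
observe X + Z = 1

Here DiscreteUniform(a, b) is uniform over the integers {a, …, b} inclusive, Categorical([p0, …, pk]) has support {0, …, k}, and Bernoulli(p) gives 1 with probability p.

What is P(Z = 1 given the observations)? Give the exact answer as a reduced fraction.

P(Z = 1 | obs) = 2/5

Enumerate traces; 6 have nonzero weight after conditioning:
  (Z=0, Y=1, X=1, W=1) weight 4/99
  (Z=0, Y=2, X=1, W=1) weight 4/99
  (Z=0, Y=3, X=1, W=1) weight 4/99
  (Z=1, Y=1, X=0, W=1) weight 8/297
  (Z=1, Y=2, X=0, W=1) weight 8/297
  (Z=1, Y=3, X=0, W=1) weight 8/297
Group by Z:
  weight(Z=0) = 4/33
  weight(Z=1) = 8/99
Total weight = 4/33 + 8/99 = 20/99
P(Z=0 | obs) = 4/33 / 20/99 = 3/5
P(Z=1 | obs) = 8/99 / 20/99 = 2/5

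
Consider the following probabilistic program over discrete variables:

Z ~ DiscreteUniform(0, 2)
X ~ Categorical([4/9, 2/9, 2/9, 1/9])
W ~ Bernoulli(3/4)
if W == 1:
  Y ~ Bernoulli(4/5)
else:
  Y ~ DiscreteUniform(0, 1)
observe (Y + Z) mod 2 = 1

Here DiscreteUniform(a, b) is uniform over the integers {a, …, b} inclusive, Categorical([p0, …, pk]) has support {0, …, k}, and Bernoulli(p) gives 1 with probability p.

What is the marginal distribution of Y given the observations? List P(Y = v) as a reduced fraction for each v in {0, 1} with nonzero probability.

Enumerate traces; 24 have nonzero weight after conditioning:
  (Z=0, X=0, W=0, Y=1) weight 1/54
  (Z=0, X=0, W=1, Y=1) weight 4/45
  (Z=0, X=1, W=0, Y=1) weight 1/108
  (Z=0, X=1, W=1, Y=1) weight 2/45
  (Z=0, X=2, W=0, Y=1) weight 1/108
  (Z=0, X=2, W=1, Y=1) weight 2/45
  (Z=0, X=3, W=0, Y=1) weight 1/216
  (Z=0, X=3, W=1, Y=1) weight 1/45
  (Z=1, X=0, W=0, Y=0) weight 1/54
  … 15 more
Group by Y:
  weight(Y=0) = 11/120
  weight(Y=1) = 29/60
Total weight = 11/120 + 29/60 = 23/40
P(Y=0 | obs) = 11/120 / 23/40 = 11/69
P(Y=1 | obs) = 29/60 / 23/40 = 58/69

P(Y=0) = 11/69, P(Y=1) = 58/69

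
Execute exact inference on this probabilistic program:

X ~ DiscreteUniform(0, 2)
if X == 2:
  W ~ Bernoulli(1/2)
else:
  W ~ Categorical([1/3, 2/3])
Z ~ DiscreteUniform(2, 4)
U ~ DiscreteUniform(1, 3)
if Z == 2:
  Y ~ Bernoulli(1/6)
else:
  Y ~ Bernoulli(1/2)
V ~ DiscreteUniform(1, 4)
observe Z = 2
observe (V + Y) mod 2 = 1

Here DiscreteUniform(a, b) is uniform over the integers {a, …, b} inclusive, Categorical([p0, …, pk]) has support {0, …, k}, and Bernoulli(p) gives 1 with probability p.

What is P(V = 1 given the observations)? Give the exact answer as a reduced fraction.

P(V = 1 | obs) = 5/12

Enumerate traces; 72 have nonzero weight after conditioning:
  (X=0, W=0, Z=2, U=1, Y=0, V=1) weight 5/1944
  (X=0, W=0, Z=2, U=1, Y=0, V=3) weight 5/1944
  (X=0, W=0, Z=2, U=1, Y=1, V=2) weight 1/1944
  (X=0, W=0, Z=2, U=1, Y=1, V=4) weight 1/1944
  (X=0, W=0, Z=2, U=2, Y=0, V=1) weight 5/1944
  (X=0, W=0, Z=2, U=2, Y=0, V=3) weight 5/1944
  (X=0, W=0, Z=2, U=2, Y=1, V=2) weight 1/1944
  (X=0, W=0, Z=2, U=2, Y=1, V=4) weight 1/1944
  … 64 more
Group by V:
  weight(V=1) = 5/72
  weight(V=2) = 1/72
  weight(V=3) = 5/72
  weight(V=4) = 1/72
Total weight = 5/72 + 1/72 + 5/72 + 1/72 = 1/6
P(V=1 | obs) = 5/72 / 1/6 = 5/12
P(V=2 | obs) = 1/72 / 1/6 = 1/12
P(V=3 | obs) = 5/72 / 1/6 = 5/12
P(V=4 | obs) = 1/72 / 1/6 = 1/12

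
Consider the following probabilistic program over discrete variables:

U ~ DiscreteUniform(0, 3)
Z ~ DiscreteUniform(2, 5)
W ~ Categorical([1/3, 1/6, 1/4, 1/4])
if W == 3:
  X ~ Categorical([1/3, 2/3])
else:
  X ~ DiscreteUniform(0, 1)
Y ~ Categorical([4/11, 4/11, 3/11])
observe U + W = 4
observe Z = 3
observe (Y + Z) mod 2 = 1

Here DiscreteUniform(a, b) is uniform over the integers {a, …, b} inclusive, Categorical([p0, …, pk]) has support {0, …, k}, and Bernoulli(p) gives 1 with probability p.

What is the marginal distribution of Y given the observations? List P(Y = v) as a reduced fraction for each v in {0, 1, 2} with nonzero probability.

P(Y=0) = 4/7, P(Y=2) = 3/7

Enumerate traces; 12 have nonzero weight after conditioning:
  (U=1, Z=3, W=3, X=0, Y=0) weight 1/528
  (U=1, Z=3, W=3, X=0, Y=2) weight 1/704
  (U=1, Z=3, W=3, X=1, Y=0) weight 1/264
  (U=1, Z=3, W=3, X=1, Y=2) weight 1/352
  (U=2, Z=3, W=2, X=0, Y=0) weight 1/352
  (U=2, Z=3, W=2, X=0, Y=2) weight 3/1408
  (U=2, Z=3, W=2, X=1, Y=0) weight 1/352
  (U=2, Z=3, W=2, X=1, Y=2) weight 3/1408
  … 4 more
Group by Y:
  weight(Y=0) = 1/66
  weight(Y=2) = 1/88
Total weight = 1/66 + 1/88 = 7/264
P(Y=0 | obs) = 1/66 / 7/264 = 4/7
P(Y=2 | obs) = 1/88 / 7/264 = 3/7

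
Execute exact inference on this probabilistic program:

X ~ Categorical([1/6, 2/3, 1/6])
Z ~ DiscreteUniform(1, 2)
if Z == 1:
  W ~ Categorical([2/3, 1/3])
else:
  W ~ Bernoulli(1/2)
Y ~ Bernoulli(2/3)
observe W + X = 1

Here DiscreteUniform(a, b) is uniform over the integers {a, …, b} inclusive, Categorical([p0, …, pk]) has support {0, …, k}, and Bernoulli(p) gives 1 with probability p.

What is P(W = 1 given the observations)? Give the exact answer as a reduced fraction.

P(W = 1 | obs) = 5/33

Enumerate traces; 8 have nonzero weight after conditioning:
  (X=0, Z=1, W=1, Y=0) weight 1/108
  (X=0, Z=1, W=1, Y=1) weight 1/54
  (X=0, Z=2, W=1, Y=0) weight 1/72
  (X=0, Z=2, W=1, Y=1) weight 1/36
  (X=1, Z=1, W=0, Y=0) weight 2/27
  (X=1, Z=1, W=0, Y=1) weight 4/27
  (X=1, Z=2, W=0, Y=0) weight 1/18
  (X=1, Z=2, W=0, Y=1) weight 1/9
Group by W:
  weight(W=0) = 7/18
  weight(W=1) = 5/72
Total weight = 7/18 + 5/72 = 11/24
P(W=0 | obs) = 7/18 / 11/24 = 28/33
P(W=1 | obs) = 5/72 / 11/24 = 5/33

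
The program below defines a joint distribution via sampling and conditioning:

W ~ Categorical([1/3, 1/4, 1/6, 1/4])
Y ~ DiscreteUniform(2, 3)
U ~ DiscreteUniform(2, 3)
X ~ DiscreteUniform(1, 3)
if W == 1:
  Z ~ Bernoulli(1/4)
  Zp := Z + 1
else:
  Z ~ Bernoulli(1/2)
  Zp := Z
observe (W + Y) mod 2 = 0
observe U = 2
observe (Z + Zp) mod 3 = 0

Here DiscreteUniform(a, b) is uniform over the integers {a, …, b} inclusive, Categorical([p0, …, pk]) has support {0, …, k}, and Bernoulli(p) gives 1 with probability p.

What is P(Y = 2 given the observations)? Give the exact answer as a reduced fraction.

Enumerate traces; 12 have nonzero weight after conditioning:
  (W=0, Y=2, U=2, X=1, Z=0) weight 1/72
  (W=0, Y=2, U=2, X=2, Z=0) weight 1/72
  (W=0, Y=2, U=2, X=3, Z=0) weight 1/72
  (W=1, Y=3, U=2, X=1, Z=1) weight 1/192
  (W=1, Y=3, U=2, X=2, Z=1) weight 1/192
  (W=1, Y=3, U=2, X=3, Z=1) weight 1/192
  (W=2, Y=2, U=2, X=1, Z=0) weight 1/144
  (W=2, Y=2, U=2, X=2, Z=0) weight 1/144
  … 4 more
Group by Y:
  weight(Y=2) = 1/16
  weight(Y=3) = 3/64
Total weight = 1/16 + 3/64 = 7/64
P(Y=2 | obs) = 1/16 / 7/64 = 4/7
P(Y=3 | obs) = 3/64 / 7/64 = 3/7

P(Y = 2 | obs) = 4/7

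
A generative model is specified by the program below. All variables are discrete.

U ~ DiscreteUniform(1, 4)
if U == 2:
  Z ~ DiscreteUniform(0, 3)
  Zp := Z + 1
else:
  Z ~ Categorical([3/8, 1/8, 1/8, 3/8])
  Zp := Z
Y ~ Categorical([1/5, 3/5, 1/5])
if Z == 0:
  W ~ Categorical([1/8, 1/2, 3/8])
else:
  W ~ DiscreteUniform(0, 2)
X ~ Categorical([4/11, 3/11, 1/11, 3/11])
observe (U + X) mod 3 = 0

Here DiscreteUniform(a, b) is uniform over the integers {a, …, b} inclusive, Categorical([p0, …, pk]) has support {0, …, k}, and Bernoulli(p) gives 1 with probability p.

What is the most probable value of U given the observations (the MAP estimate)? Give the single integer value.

Enumerate traces; 180 have nonzero weight after conditioning:
  (U=1, Z=0, Y=0, W=0, X=2) weight 3/14080
  (U=1, Z=0, Y=0, W=1, X=2) weight 3/3520
  (U=1, Z=0, Y=0, W=2, X=2) weight 9/14080
  (U=1, Z=0, Y=1, W=0, X=2) weight 9/14080
  (U=1, Z=0, Y=1, W=1, X=2) weight 9/3520
  (U=1, Z=0, Y=1, W=2, X=2) weight 27/14080
  (U=1, Z=0, Y=2, W=0, X=2) weight 3/14080
  (U=1, Z=0, Y=2, W=1, X=2) weight 3/3520
  (U=2, Z=0, Y=0, W=0, X=1) weight 3/7040
  (U=3, Z=0, Y=0, W=0, X=0) weight 3/3520
  … 170 more
Group by U:
  weight(U=1) = 1/44
  weight(U=2) = 3/44
  weight(U=3) = 7/44
  weight(U=4) = 1/44
Total weight = 1/44 + 3/44 + 7/44 + 1/44 = 3/11
P(U=1 | obs) = 1/44 / 3/11 = 1/12
P(U=2 | obs) = 3/44 / 3/11 = 1/4
P(U=3 | obs) = 7/44 / 3/11 = 7/12
P(U=4 | obs) = 1/44 / 3/11 = 1/12
argmax = 3

argmax_v P(U = v | obs) = 3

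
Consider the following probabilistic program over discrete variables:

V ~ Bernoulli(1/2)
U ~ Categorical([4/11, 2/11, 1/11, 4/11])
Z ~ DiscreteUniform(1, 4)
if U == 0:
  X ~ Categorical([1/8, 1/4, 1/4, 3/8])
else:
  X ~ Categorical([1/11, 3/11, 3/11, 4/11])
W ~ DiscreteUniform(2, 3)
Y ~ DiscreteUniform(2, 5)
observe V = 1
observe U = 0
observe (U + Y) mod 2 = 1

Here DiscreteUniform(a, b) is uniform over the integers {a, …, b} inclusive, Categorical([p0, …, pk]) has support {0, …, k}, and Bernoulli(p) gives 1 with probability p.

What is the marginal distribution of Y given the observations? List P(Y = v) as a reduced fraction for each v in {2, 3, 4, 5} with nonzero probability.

P(Y=3) = 1/2, P(Y=5) = 1/2

Enumerate traces; 64 have nonzero weight after conditioning:
  (V=1, U=0, Z=1, X=0, W=2, Y=3) weight 1/1408
  (V=1, U=0, Z=1, X=0, W=2, Y=5) weight 1/1408
  (V=1, U=0, Z=1, X=0, W=3, Y=3) weight 1/1408
  (V=1, U=0, Z=1, X=0, W=3, Y=5) weight 1/1408
  (V=1, U=0, Z=1, X=1, W=2, Y=3) weight 1/704
  (V=1, U=0, Z=1, X=1, W=2, Y=5) weight 1/704
  (V=1, U=0, Z=1, X=1, W=3, Y=3) weight 1/704
  (V=1, U=0, Z=1, X=1, W=3, Y=5) weight 1/704
  … 56 more
Group by Y:
  weight(Y=3) = 1/22
  weight(Y=5) = 1/22
Total weight = 1/22 + 1/22 = 1/11
P(Y=3 | obs) = 1/22 / 1/11 = 1/2
P(Y=5 | obs) = 1/22 / 1/11 = 1/2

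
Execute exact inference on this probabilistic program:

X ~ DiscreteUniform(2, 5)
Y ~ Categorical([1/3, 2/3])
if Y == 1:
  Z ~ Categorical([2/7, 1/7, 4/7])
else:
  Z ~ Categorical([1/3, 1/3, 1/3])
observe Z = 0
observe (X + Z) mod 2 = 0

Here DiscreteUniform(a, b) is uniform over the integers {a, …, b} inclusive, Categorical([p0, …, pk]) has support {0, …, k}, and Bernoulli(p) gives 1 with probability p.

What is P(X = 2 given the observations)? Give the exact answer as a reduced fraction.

Enumerate traces; 4 have nonzero weight after conditioning:
  (X=2, Y=0, Z=0) weight 1/36
  (X=2, Y=1, Z=0) weight 1/21
  (X=4, Y=0, Z=0) weight 1/36
  (X=4, Y=1, Z=0) weight 1/21
Group by X:
  weight(X=2) = 19/252
  weight(X=4) = 19/252
Total weight = 19/252 + 19/252 = 19/126
P(X=2 | obs) = 19/252 / 19/126 = 1/2
P(X=4 | obs) = 19/252 / 19/126 = 1/2

P(X = 2 | obs) = 1/2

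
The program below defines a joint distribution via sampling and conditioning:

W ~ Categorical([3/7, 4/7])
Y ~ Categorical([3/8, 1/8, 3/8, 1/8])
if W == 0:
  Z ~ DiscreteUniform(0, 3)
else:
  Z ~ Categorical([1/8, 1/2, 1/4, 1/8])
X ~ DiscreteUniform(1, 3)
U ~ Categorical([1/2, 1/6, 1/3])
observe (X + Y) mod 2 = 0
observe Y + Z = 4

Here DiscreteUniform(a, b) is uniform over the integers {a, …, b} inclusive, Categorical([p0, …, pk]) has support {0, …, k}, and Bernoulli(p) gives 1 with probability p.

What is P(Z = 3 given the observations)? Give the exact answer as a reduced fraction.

P(Z = 3 | obs) = 10/53

Enumerate traces; 30 have nonzero weight after conditioning:
  (W=0, Y=1, Z=3, X=1, U=0) weight 1/448
  (W=0, Y=1, Z=3, X=1, U=1) weight 1/1344
  (W=0, Y=1, Z=3, X=1, U=2) weight 1/672
  (W=0, Y=1, Z=3, X=3, U=0) weight 1/448
  (W=0, Y=1, Z=3, X=3, U=1) weight 1/1344
  (W=0, Y=1, Z=3, X=3, U=2) weight 1/672
  (W=0, Y=2, Z=2, X=2, U=0) weight 3/448
  (W=0, Y=2, Z=2, X=2, U=1) weight 1/448
  (W=0, Y=3, Z=1, X=1, U=0) weight 1/448
  … 21 more
Group by Z:
  weight(Z=1) = 11/336
  weight(Z=2) = 1/32
  weight(Z=3) = 5/336
Total weight = 11/336 + 1/32 + 5/336 = 53/672
P(Z=1 | obs) = 11/336 / 53/672 = 22/53
P(Z=2 | obs) = 1/32 / 53/672 = 21/53
P(Z=3 | obs) = 5/336 / 53/672 = 10/53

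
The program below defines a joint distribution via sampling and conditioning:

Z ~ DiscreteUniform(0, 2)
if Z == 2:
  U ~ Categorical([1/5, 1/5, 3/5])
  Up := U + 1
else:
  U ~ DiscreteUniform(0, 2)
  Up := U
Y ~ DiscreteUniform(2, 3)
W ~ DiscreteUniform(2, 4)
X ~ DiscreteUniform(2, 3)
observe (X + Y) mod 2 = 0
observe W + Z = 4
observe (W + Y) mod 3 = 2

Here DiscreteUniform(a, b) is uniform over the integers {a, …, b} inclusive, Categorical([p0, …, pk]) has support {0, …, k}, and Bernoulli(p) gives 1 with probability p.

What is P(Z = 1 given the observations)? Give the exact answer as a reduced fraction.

P(Z = 1 | obs) = 1/2

Enumerate traces; 6 have nonzero weight after conditioning:
  (Z=1, U=0, Y=2, W=3, X=2) weight 1/108
  (Z=1, U=1, Y=2, W=3, X=2) weight 1/108
  (Z=1, U=2, Y=2, W=3, X=2) weight 1/108
  (Z=2, U=0, Y=3, W=2, X=3) weight 1/180
  (Z=2, U=1, Y=3, W=2, X=3) weight 1/180
  (Z=2, U=2, Y=3, W=2, X=3) weight 1/60
Group by Z:
  weight(Z=1) = 1/36
  weight(Z=2) = 1/36
Total weight = 1/36 + 1/36 = 1/18
P(Z=1 | obs) = 1/36 / 1/18 = 1/2
P(Z=2 | obs) = 1/36 / 1/18 = 1/2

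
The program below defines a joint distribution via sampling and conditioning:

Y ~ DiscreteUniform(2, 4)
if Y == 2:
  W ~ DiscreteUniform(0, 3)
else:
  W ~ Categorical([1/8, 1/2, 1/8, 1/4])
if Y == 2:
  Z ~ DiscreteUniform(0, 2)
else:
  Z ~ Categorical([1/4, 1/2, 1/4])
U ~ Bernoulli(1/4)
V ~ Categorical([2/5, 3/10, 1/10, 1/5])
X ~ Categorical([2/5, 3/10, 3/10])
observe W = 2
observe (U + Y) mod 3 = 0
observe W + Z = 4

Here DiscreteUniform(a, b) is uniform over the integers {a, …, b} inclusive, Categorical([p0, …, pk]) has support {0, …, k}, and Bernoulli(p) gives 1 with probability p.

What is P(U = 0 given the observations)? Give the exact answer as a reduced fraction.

Enumerate traces; 24 have nonzero weight after conditioning:
  (Y=2, W=2, Z=2, U=1, V=0, X=0) weight 1/900
  (Y=2, W=2, Z=2, U=1, V=0, X=1) weight 1/1200
  (Y=2, W=2, Z=2, U=1, V=0, X=2) weight 1/1200
  (Y=2, W=2, Z=2, U=1, V=1, X=0) weight 1/1200
  (Y=2, W=2, Z=2, U=1, V=1, X=1) weight 1/1600
  (Y=2, W=2, Z=2, U=1, V=1, X=2) weight 1/1600
  (Y=2, W=2, Z=2, U=1, V=2, X=0) weight 1/3600
  (Y=2, W=2, Z=2, U=1, V=2, X=1) weight 1/4800
  (Y=3, W=2, Z=2, U=0, V=0, X=0) weight 1/800
  … 15 more
Group by U:
  weight(U=0) = 1/128
  weight(U=1) = 1/144
Total weight = 1/128 + 1/144 = 17/1152
P(U=0 | obs) = 1/128 / 17/1152 = 9/17
P(U=1 | obs) = 1/144 / 17/1152 = 8/17

P(U = 0 | obs) = 9/17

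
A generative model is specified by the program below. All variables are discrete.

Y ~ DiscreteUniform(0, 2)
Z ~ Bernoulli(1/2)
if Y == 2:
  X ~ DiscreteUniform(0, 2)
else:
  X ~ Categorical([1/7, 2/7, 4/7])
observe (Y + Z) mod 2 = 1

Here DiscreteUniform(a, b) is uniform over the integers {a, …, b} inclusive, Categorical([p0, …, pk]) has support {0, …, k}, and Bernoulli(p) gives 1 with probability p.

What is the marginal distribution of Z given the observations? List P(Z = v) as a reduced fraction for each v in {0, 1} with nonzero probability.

P(Z=0) = 1/3, P(Z=1) = 2/3

Enumerate traces; 9 have nonzero weight after conditioning:
  (Y=0, Z=1, X=0) weight 1/42
  (Y=0, Z=1, X=1) weight 1/21
  (Y=0, Z=1, X=2) weight 2/21
  (Y=1, Z=0, X=0) weight 1/42
  (Y=1, Z=0, X=1) weight 1/21
  (Y=1, Z=0, X=2) weight 2/21
  (Y=2, Z=1, X=0) weight 1/18
  (Y=2, Z=1, X=1) weight 1/18
  … 1 more
Group by Z:
  weight(Z=0) = 1/6
  weight(Z=1) = 1/3
Total weight = 1/6 + 1/3 = 1/2
P(Z=0 | obs) = 1/6 / 1/2 = 1/3
P(Z=1 | obs) = 1/3 / 1/2 = 2/3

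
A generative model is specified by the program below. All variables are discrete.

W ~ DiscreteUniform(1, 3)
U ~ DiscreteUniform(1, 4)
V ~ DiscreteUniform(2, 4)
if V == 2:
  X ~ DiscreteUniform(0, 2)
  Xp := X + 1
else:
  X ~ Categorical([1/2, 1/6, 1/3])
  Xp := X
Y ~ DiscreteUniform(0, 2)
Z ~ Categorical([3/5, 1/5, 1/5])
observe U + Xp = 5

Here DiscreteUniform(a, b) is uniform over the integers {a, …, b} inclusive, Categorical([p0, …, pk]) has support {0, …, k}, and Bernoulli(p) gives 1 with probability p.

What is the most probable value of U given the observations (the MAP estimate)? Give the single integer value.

Enumerate traces; 189 have nonzero weight after conditioning:
  (W=1, U=2, V=2, X=2, Y=0, Z=0) weight 1/540
  (W=1, U=2, V=2, X=2, Y=0, Z=1) weight 1/1620
  (W=1, U=2, V=2, X=2, Y=0, Z=2) weight 1/1620
  (W=1, U=2, V=2, X=2, Y=1, Z=0) weight 1/540
  (W=1, U=2, V=2, X=2, Y=1, Z=1) weight 1/1620
  (W=1, U=2, V=2, X=2, Y=1, Z=2) weight 1/1620
  (W=1, U=2, V=2, X=2, Y=2, Z=0) weight 1/540
  (W=1, U=2, V=2, X=2, Y=2, Z=1) weight 1/1620
  (W=1, U=3, V=2, X=1, Y=0, Z=0) weight 1/540
  (W=1, U=4, V=2, X=0, Y=0, Z=0) weight 1/540
  … 179 more
Group by U:
  weight(U=2) = 1/36
  weight(U=3) = 1/12
  weight(U=4) = 1/18
Total weight = 1/36 + 1/12 + 1/18 = 1/6
P(U=2 | obs) = 1/36 / 1/6 = 1/6
P(U=3 | obs) = 1/12 / 1/6 = 1/2
P(U=4 | obs) = 1/18 / 1/6 = 1/3
argmax = 3

argmax_v P(U = v | obs) = 3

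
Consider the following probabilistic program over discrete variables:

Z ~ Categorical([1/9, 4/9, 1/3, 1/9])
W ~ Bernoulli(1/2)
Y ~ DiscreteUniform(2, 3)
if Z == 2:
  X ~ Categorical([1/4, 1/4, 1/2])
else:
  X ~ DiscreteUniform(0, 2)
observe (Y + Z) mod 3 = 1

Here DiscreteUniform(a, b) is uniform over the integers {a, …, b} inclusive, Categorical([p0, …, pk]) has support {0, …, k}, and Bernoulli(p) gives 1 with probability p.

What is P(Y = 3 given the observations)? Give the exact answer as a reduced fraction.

Enumerate traces; 12 have nonzero weight after conditioning:
  (Z=1, W=0, Y=3, X=0) weight 1/27
  (Z=1, W=0, Y=3, X=1) weight 1/27
  (Z=1, W=0, Y=3, X=2) weight 1/27
  (Z=1, W=1, Y=3, X=0) weight 1/27
  (Z=1, W=1, Y=3, X=1) weight 1/27
  (Z=1, W=1, Y=3, X=2) weight 1/27
  (Z=2, W=0, Y=2, X=0) weight 1/48
  (Z=2, W=0, Y=2, X=1) weight 1/48
  … 4 more
Group by Y:
  weight(Y=2) = 1/6
  weight(Y=3) = 2/9
Total weight = 1/6 + 2/9 = 7/18
P(Y=2 | obs) = 1/6 / 7/18 = 3/7
P(Y=3 | obs) = 2/9 / 7/18 = 4/7

P(Y = 3 | obs) = 4/7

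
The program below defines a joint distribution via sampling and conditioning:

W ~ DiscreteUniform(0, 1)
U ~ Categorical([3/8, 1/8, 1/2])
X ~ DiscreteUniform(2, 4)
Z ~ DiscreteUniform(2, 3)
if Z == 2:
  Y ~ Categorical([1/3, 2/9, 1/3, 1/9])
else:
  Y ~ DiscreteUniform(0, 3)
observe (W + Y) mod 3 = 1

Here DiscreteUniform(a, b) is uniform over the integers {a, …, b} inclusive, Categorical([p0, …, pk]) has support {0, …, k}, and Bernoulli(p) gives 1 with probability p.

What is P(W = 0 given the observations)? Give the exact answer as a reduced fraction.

P(W = 0 | obs) = 1/3

Enumerate traces; 54 have nonzero weight after conditioning:
  (W=0, U=0, X=2, Z=2, Y=1) weight 1/144
  (W=0, U=0, X=2, Z=3, Y=1) weight 1/128
  (W=0, U=0, X=3, Z=2, Y=1) weight 1/144
  (W=0, U=0, X=3, Z=3, Y=1) weight 1/128
  (W=0, U=0, X=4, Z=2, Y=1) weight 1/144
  (W=0, U=0, X=4, Z=3, Y=1) weight 1/128
  (W=0, U=1, X=2, Z=2, Y=1) weight 1/432
  (W=0, U=1, X=2, Z=3, Y=1) weight 1/384
  (W=1, U=0, X=2, Z=2, Y=0) weight 1/96
  … 45 more
Group by W:
  weight(W=0) = 17/144
  weight(W=1) = 17/72
Total weight = 17/144 + 17/72 = 17/48
P(W=0 | obs) = 17/144 / 17/48 = 1/3
P(W=1 | obs) = 17/72 / 17/48 = 2/3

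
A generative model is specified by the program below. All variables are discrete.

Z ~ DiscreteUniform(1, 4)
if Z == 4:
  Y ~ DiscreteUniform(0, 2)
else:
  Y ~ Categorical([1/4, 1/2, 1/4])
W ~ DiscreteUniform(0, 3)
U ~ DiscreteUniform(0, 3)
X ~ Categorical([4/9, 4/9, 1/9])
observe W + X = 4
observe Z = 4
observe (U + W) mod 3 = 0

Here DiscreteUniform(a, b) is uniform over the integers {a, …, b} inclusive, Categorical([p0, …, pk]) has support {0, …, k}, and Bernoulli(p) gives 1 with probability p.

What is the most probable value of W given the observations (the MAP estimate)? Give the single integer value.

Enumerate traces; 9 have nonzero weight after conditioning:
  (Z=4, Y=0, W=2, U=1, X=2) weight 1/1728
  (Z=4, Y=0, W=3, U=0, X=1) weight 1/432
  (Z=4, Y=0, W=3, U=3, X=1) weight 1/432
  (Z=4, Y=1, W=2, U=1, X=2) weight 1/1728
  (Z=4, Y=1, W=3, U=0, X=1) weight 1/432
  (Z=4, Y=1, W=3, U=3, X=1) weight 1/432
  (Z=4, Y=2, W=2, U=1, X=2) weight 1/1728
  (Z=4, Y=2, W=3, U=0, X=1) weight 1/432
  … 1 more
Group by W:
  weight(W=2) = 1/576
  weight(W=3) = 1/72
Total weight = 1/576 + 1/72 = 1/64
P(W=2 | obs) = 1/576 / 1/64 = 1/9
P(W=3 | obs) = 1/72 / 1/64 = 8/9
argmax = 3

argmax_v P(W = v | obs) = 3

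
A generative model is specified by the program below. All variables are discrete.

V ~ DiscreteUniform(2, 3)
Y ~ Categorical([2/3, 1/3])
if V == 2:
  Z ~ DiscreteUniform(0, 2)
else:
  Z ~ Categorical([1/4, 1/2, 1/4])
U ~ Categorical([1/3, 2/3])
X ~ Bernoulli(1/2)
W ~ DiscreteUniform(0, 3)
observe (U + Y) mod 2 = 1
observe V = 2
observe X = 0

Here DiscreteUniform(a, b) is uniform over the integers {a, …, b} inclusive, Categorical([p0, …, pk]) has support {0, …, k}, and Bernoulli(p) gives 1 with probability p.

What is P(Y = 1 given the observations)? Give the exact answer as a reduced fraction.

P(Y = 1 | obs) = 1/5

Enumerate traces; 24 have nonzero weight after conditioning:
  (V=2, Y=0, Z=0, U=1, X=0, W=0) weight 1/108
  (V=2, Y=0, Z=0, U=1, X=0, W=1) weight 1/108
  (V=2, Y=0, Z=0, U=1, X=0, W=2) weight 1/108
  (V=2, Y=0, Z=0, U=1, X=0, W=3) weight 1/108
  (V=2, Y=0, Z=1, U=1, X=0, W=0) weight 1/108
  (V=2, Y=0, Z=1, U=1, X=0, W=1) weight 1/108
  (V=2, Y=0, Z=1, U=1, X=0, W=2) weight 1/108
  (V=2, Y=0, Z=1, U=1, X=0, W=3) weight 1/108
  (V=2, Y=1, Z=0, U=0, X=0, W=0) weight 1/432
  … 15 more
Group by Y:
  weight(Y=0) = 1/9
  weight(Y=1) = 1/36
Total weight = 1/9 + 1/36 = 5/36
P(Y=0 | obs) = 1/9 / 5/36 = 4/5
P(Y=1 | obs) = 1/36 / 5/36 = 1/5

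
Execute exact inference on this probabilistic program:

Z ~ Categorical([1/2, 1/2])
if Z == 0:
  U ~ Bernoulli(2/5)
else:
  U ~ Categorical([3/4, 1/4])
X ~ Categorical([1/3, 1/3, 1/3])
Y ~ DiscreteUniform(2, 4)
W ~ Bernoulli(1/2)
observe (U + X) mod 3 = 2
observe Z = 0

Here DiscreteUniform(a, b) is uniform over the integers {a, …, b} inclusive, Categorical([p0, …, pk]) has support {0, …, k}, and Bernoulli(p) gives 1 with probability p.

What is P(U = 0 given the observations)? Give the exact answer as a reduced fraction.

Enumerate traces; 12 have nonzero weight after conditioning:
  (Z=0, U=0, X=2, Y=2, W=0) weight 1/60
  (Z=0, U=0, X=2, Y=2, W=1) weight 1/60
  (Z=0, U=0, X=2, Y=3, W=0) weight 1/60
  (Z=0, U=0, X=2, Y=3, W=1) weight 1/60
  (Z=0, U=0, X=2, Y=4, W=0) weight 1/60
  (Z=0, U=0, X=2, Y=4, W=1) weight 1/60
  (Z=0, U=1, X=1, Y=2, W=0) weight 1/90
  (Z=0, U=1, X=1, Y=2, W=1) weight 1/90
  … 4 more
Group by U:
  weight(U=0) = 1/10
  weight(U=1) = 1/15
Total weight = 1/10 + 1/15 = 1/6
P(U=0 | obs) = 1/10 / 1/6 = 3/5
P(U=1 | obs) = 1/15 / 1/6 = 2/5

P(U = 0 | obs) = 3/5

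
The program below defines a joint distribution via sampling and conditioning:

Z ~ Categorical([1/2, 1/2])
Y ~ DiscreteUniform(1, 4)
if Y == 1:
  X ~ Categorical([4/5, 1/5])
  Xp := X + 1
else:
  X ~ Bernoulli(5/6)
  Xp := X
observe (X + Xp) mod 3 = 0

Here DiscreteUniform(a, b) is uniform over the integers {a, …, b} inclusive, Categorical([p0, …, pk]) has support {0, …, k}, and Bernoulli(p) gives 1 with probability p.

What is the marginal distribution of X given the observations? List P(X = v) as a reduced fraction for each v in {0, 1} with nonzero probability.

P(X=0) = 5/7, P(X=1) = 2/7

Enumerate traces; 8 have nonzero weight after conditioning:
  (Z=0, Y=1, X=1) weight 1/40
  (Z=0, Y=2, X=0) weight 1/48
  (Z=0, Y=3, X=0) weight 1/48
  (Z=0, Y=4, X=0) weight 1/48
  (Z=1, Y=1, X=1) weight 1/40
  (Z=1, Y=2, X=0) weight 1/48
  (Z=1, Y=3, X=0) weight 1/48
  (Z=1, Y=4, X=0) weight 1/48
Group by X:
  weight(X=0) = 1/8
  weight(X=1) = 1/20
Total weight = 1/8 + 1/20 = 7/40
P(X=0 | obs) = 1/8 / 7/40 = 5/7
P(X=1 | obs) = 1/20 / 7/40 = 2/7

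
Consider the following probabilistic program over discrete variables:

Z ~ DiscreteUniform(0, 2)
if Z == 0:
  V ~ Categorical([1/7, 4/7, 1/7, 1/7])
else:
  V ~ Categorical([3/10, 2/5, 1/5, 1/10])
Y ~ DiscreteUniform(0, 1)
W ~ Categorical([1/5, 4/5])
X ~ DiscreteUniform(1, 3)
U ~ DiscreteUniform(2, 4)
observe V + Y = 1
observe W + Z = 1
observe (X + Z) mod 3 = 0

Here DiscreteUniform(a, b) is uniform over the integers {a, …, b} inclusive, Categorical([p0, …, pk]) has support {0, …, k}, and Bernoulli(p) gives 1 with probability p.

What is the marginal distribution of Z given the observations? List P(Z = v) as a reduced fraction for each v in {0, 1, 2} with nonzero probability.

P(Z=0) = 200/249, P(Z=1) = 49/249

Enumerate traces; 12 have nonzero weight after conditioning:
  (Z=0, V=0, Y=1, W=1, X=3, U=2) weight 2/945
  (Z=0, V=0, Y=1, W=1, X=3, U=3) weight 2/945
  (Z=0, V=0, Y=1, W=1, X=3, U=4) weight 2/945
  (Z=0, V=1, Y=0, W=1, X=3, U=2) weight 8/945
  (Z=0, V=1, Y=0, W=1, X=3, U=3) weight 8/945
  (Z=0, V=1, Y=0, W=1, X=3, U=4) weight 8/945
  (Z=1, V=0, Y=1, W=0, X=2, U=2) weight 1/900
  (Z=1, V=0, Y=1, W=0, X=2, U=3) weight 1/900
  … 4 more
Group by Z:
  weight(Z=0) = 2/63
  weight(Z=1) = 7/900
Total weight = 2/63 + 7/900 = 83/2100
P(Z=0 | obs) = 2/63 / 83/2100 = 200/249
P(Z=1 | obs) = 7/900 / 83/2100 = 49/249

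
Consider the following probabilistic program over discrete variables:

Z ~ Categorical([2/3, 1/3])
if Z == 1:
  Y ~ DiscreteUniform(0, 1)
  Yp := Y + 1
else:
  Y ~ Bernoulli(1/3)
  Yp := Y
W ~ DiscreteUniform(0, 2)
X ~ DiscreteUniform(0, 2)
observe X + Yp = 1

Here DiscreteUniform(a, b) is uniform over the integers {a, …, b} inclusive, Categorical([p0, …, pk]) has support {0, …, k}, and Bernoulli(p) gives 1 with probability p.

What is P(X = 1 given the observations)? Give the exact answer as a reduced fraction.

Enumerate traces; 9 have nonzero weight after conditioning:
  (Z=0, Y=0, W=0, X=1) weight 4/81
  (Z=0, Y=0, W=1, X=1) weight 4/81
  (Z=0, Y=0, W=2, X=1) weight 4/81
  (Z=0, Y=1, W=0, X=0) weight 2/81
  (Z=0, Y=1, W=1, X=0) weight 2/81
  (Z=0, Y=1, W=2, X=0) weight 2/81
  (Z=1, Y=0, W=0, X=0) weight 1/54
  (Z=1, Y=0, W=1, X=0) weight 1/54
  … 1 more
Group by X:
  weight(X=0) = 7/54
  weight(X=1) = 4/27
Total weight = 7/54 + 4/27 = 5/18
P(X=0 | obs) = 7/54 / 5/18 = 7/15
P(X=1 | obs) = 4/27 / 5/18 = 8/15

P(X = 1 | obs) = 8/15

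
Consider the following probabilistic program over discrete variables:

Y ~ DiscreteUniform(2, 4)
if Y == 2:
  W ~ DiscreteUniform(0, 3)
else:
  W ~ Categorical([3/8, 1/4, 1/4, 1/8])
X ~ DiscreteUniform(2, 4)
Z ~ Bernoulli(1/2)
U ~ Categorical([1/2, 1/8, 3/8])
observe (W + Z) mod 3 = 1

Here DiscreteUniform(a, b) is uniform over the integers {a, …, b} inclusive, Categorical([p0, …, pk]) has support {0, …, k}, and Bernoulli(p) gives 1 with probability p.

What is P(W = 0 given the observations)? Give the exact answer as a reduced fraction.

P(W = 0 | obs) = 4/9

Enumerate traces; 81 have nonzero weight after conditioning:
  (Y=2, W=0, X=2, Z=1, U=0) weight 1/144
  (Y=2, W=0, X=2, Z=1, U=1) weight 1/576
  (Y=2, W=0, X=2, Z=1, U=2) weight 1/192
  (Y=2, W=0, X=3, Z=1, U=0) weight 1/144
  (Y=2, W=0, X=3, Z=1, U=1) weight 1/576
  (Y=2, W=0, X=3, Z=1, U=2) weight 1/192
  (Y=2, W=0, X=4, Z=1, U=0) weight 1/144
  (Y=2, W=0, X=4, Z=1, U=1) weight 1/576
  (Y=2, W=1, X=2, Z=0, U=0) weight 1/144
  (Y=2, W=3, X=2, Z=1, U=0) weight 1/144
  … 71 more
Group by W:
  weight(W=0) = 1/6
  weight(W=1) = 1/8
  weight(W=3) = 1/12
Total weight = 1/6 + 1/8 + 1/12 = 3/8
P(W=0 | obs) = 1/6 / 3/8 = 4/9
P(W=1 | obs) = 1/8 / 3/8 = 1/3
P(W=3 | obs) = 1/12 / 3/8 = 2/9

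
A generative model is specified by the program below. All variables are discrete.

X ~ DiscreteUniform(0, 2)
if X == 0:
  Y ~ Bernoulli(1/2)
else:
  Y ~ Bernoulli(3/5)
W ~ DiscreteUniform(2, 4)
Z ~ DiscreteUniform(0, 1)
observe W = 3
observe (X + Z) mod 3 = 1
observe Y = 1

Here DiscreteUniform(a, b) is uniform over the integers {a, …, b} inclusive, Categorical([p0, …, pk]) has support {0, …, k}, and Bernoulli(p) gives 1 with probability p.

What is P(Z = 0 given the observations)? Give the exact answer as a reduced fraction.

P(Z = 0 | obs) = 6/11

Enumerate traces; 2 have nonzero weight after conditioning:
  (X=0, Y=1, W=3, Z=1) weight 1/36
  (X=1, Y=1, W=3, Z=0) weight 1/30
Group by Z:
  weight(Z=0) = 1/30
  weight(Z=1) = 1/36
Total weight = 1/30 + 1/36 = 11/180
P(Z=0 | obs) = 1/30 / 11/180 = 6/11
P(Z=1 | obs) = 1/36 / 11/180 = 5/11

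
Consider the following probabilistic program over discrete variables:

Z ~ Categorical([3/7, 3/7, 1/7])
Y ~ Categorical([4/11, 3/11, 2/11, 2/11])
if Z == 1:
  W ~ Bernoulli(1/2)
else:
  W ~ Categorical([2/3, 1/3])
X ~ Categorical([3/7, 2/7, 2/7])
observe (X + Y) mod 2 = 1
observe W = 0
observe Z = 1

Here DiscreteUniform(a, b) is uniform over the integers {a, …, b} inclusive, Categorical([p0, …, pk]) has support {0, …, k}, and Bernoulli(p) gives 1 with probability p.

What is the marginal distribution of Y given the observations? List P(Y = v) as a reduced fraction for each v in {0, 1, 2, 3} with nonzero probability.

P(Y=0) = 8/37, P(Y=1) = 15/37, P(Y=2) = 4/37, P(Y=3) = 10/37

Enumerate traces; 6 have nonzero weight after conditioning:
  (Z=1, Y=0, W=0, X=1) weight 12/539
  (Z=1, Y=1, W=0, X=0) weight 27/1078
  (Z=1, Y=1, W=0, X=2) weight 9/539
  (Z=1, Y=2, W=0, X=1) weight 6/539
  (Z=1, Y=3, W=0, X=0) weight 9/539
  (Z=1, Y=3, W=0, X=2) weight 6/539
Group by Y:
  weight(Y=0) = 12/539
  weight(Y=1) = 45/1078
  weight(Y=2) = 6/539
  weight(Y=3) = 15/539
Total weight = 12/539 + 45/1078 + 6/539 + 15/539 = 111/1078
P(Y=0 | obs) = 12/539 / 111/1078 = 8/37
P(Y=1 | obs) = 45/1078 / 111/1078 = 15/37
P(Y=2 | obs) = 6/539 / 111/1078 = 4/37
P(Y=3 | obs) = 15/539 / 111/1078 = 10/37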